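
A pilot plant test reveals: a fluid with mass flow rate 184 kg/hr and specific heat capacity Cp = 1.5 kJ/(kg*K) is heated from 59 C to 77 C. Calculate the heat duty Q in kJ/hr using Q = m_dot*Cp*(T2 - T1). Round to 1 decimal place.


Q = m_dot * Cp * (T2 - T1)
Q = 184 * 1.5 * (77 - 59)
Q = 184 * 1.5 * 18
Q = 4968.0 kJ/hr


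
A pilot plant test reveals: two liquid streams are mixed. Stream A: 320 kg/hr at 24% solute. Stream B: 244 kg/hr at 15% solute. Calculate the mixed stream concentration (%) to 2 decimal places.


Mass balance on solute: F1*x1 + F2*x2 = F3*x3
F3 = F1 + F2 = 320 + 244 = 564 kg/hr
x3 = (F1*x1 + F2*x2)/F3
x3 = (320*0.24 + 244*0.15) / 564
x3 = 20.11%


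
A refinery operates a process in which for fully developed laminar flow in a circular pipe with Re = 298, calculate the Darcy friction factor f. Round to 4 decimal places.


f = 64 / Re
f = 64 / 298
f = 0.2148


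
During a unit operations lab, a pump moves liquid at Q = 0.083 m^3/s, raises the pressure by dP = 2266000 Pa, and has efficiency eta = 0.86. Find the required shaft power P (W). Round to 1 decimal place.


P = Q * dP / eta
P = 0.083 * 2266000 / 0.86
P = 188078.0 / 0.86
P = 218695.3 W


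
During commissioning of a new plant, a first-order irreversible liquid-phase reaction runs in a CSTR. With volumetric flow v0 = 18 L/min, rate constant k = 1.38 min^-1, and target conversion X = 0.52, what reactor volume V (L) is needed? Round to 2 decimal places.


V = v0 * X / (k * (1 - X))
V = 18 * 0.52 / (1.38 * (1 - 0.52))
V = 9.36 / (1.38 * 0.48)
V = 9.36 / 0.6624
V = 14.13 L


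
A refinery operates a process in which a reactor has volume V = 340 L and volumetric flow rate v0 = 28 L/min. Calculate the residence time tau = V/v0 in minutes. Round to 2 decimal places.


tau = V / v0
tau = 340 / 28
tau = 12.14 min


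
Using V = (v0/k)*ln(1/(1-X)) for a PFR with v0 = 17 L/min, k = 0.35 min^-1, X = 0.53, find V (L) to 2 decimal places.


V = (v0/k) * ln(1/(1-X))
V = (17/0.35) * ln(1/(1-0.53))
V = 48.571429 * ln(2.12766)
V = 48.571429 * 0.755023
V = 36.67 L


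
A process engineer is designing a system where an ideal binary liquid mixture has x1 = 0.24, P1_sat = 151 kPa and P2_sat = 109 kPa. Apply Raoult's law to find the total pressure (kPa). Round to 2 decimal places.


P = x1*P1_sat + x2*P2_sat
x2 = 1 - x1 = 1 - 0.24 = 0.76
P = 0.24*151 + 0.76*109
P = 36.24 + 82.84
P = 119.08 kPa


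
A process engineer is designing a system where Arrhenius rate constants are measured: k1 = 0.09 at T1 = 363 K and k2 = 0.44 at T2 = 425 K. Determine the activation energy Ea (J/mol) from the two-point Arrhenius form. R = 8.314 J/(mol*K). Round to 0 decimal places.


Ea = R * ln(k2/k1) / (1/T1 - 1/T2)
ln(k2/k1) = ln(0.44/0.09) = 1.5869651
1/T1 - 1/T2 = 1/363 - 1/425 = 0.00040187976
Ea = 8.314 * 1.5869651 / 0.00040187976
Ea = 32831 J/mol


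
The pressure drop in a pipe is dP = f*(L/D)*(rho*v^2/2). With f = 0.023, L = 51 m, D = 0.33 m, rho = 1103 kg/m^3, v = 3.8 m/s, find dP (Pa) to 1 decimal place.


dP = f * (L/D) * (rho*v^2/2)
dP = 0.023 * (51/0.33) * (1103*3.8^2/2)
L/D = 154.54545455
rho*v^2/2 = 1103*14.44/2 = 7963.66
dP = 0.023 * 154.54545455 * 7963.66
dP = 28307.2 Pa


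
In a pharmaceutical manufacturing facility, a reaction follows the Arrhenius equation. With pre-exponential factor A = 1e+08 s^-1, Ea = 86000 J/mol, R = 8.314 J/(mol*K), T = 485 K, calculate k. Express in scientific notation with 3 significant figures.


k = A * exp(-Ea/(R*T))
k = 1e+08 * exp(-86000 / (8.314 * 485))
k = 1e+08 * exp(-21.327831)
k = 5.46e-02


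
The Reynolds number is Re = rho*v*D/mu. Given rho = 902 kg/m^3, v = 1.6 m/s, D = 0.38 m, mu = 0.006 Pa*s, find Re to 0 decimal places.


Re = rho * v * D / mu
Re = 902 * 1.6 * 0.38 / 0.006
Re = 548.416 / 0.006
Re = 91403


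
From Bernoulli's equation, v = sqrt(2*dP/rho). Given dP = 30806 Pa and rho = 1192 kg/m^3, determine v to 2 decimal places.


v = sqrt(2*dP/rho)
v = sqrt(2*30806/1192)
v = sqrt(51.687919)
v = 7.19 m/s


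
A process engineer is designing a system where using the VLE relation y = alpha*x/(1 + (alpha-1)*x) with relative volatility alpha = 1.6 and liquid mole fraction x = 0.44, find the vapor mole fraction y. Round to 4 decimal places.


y = alpha*x / (1 + (alpha-1)*x)
y = 1.6*0.44 / (1 + (1.6-1)*0.44)
y = 0.704 / (1 + 0.264)
y = 0.704 / 1.264
y = 0.5570


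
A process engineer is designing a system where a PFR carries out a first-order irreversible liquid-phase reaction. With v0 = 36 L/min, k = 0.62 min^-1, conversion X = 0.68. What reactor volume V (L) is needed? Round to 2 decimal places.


V = (v0/k) * ln(1/(1-X))
V = (36/0.62) * ln(1/(1-0.68))
V = 58.064516 * ln(3.125)
V = 58.064516 * 1.139434
V = 66.16 L


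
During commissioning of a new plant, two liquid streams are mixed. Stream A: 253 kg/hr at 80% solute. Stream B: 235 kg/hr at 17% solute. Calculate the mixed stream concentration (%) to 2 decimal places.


Mass balance on solute: F1*x1 + F2*x2 = F3*x3
F3 = F1 + F2 = 253 + 235 = 488 kg/hr
x3 = (F1*x1 + F2*x2)/F3
x3 = (253*0.8 + 235*0.17) / 488
x3 = 49.66%


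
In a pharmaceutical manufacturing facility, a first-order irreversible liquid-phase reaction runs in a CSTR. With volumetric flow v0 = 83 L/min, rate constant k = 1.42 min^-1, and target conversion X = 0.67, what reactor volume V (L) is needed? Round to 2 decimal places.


V = v0 * X / (k * (1 - X))
V = 83 * 0.67 / (1.42 * (1 - 0.67))
V = 55.61 / (1.42 * 0.33)
V = 55.61 / 0.4686
V = 118.67 L


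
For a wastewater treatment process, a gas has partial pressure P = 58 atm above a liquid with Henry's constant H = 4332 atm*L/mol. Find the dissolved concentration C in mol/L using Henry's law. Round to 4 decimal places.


C = P / H
C = 58 / 4332
C = 0.0134 mol/L


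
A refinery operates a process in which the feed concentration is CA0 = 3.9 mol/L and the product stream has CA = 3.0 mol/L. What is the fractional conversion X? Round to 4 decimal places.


X = (CA0 - CA) / CA0
X = (3.9 - 3.0) / 3.9
X = 0.9 / 3.9
X = 0.2308


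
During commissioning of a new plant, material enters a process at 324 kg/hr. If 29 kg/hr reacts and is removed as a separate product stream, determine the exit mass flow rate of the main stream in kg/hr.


Steady-state mass balance on the main outlet: F_out = F_in - F_removed
F_out = 324 - 29
F_out = 295 kg/hr


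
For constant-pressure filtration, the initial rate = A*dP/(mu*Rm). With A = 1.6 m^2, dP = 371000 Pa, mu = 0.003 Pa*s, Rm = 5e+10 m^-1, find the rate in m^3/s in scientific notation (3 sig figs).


rate = A * dP / (mu * Rm)
rate = 1.6 * 371000 / (0.003 * 5e+10)
rate = 593600.0 / 1.500e+08
rate = 3.96e-03 m^3/s


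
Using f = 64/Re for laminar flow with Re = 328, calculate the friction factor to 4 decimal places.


f = 64 / Re
f = 64 / 328
f = 0.1951


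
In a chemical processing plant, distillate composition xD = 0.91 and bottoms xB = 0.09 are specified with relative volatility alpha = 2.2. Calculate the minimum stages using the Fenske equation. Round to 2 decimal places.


N_min = ln((xD*(1-xB))/(xB*(1-xD))) / ln(alpha)
Numerator inside ln: 0.8281 / 0.0081 = 102.234568
ln(102.234568) = 4.62727
ln(alpha) = ln(2.2) = 0.788457
N_min = 4.62727 / 0.788457 = 5.87


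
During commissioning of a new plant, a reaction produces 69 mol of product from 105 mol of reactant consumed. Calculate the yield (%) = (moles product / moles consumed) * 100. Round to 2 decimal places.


Yield = (moles product / moles consumed) * 100%
Yield = (69 / 105) * 100
Yield = 0.6571 * 100
Yield = 65.71%


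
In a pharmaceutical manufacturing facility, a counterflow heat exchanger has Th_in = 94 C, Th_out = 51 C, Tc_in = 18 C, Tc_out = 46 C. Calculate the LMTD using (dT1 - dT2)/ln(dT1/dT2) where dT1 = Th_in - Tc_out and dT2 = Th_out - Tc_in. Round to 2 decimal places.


dT1 = Th_in - Tc_out = 94 - 46 = 48
dT2 = Th_out - Tc_in = 51 - 18 = 33
LMTD = (dT1 - dT2) / ln(dT1/dT2)
LMTD = (48 - 33) / ln(48/33)
LMTD = 40.03 K


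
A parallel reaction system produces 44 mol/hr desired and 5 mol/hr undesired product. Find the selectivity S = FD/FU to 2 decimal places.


S = desired product rate / undesired product rate
S = 44 / 5
S = 8.80


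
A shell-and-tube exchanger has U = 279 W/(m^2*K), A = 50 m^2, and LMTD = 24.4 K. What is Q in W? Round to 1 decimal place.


Q = U * A * LMTD
Q = 279 * 50 * 24.4
Q = 340380.0 W


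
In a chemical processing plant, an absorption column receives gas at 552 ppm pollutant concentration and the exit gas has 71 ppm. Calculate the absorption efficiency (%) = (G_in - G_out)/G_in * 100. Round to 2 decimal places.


Efficiency = (G_in - G_out) / G_in * 100%
Efficiency = (552 - 71) / 552 * 100
Efficiency = 481 / 552 * 100
Efficiency = 87.14%


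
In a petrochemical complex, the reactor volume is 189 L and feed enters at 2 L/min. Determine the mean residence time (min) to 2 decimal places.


tau = V / v0
tau = 189 / 2
tau = 94.50 min


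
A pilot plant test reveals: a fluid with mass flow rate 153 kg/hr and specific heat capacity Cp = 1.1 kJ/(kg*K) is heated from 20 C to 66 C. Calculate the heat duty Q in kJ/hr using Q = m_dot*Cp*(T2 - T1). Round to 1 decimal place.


Q = m_dot * Cp * (T2 - T1)
Q = 153 * 1.1 * (66 - 20)
Q = 153 * 1.1 * 46
Q = 7741.8 kJ/hr


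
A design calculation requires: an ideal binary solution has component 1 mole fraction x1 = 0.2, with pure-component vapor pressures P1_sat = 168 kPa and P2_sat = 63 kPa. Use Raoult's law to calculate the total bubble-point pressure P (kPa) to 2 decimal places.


P = x1*P1_sat + x2*P2_sat
x2 = 1 - x1 = 1 - 0.2 = 0.8
P = 0.2*168 + 0.8*63
P = 33.6 + 50.4
P = 84.00 kPa


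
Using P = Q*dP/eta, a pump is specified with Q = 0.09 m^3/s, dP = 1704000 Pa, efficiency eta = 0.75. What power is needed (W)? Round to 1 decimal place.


P = Q * dP / eta
P = 0.09 * 1704000 / 0.75
P = 153360.0 / 0.75
P = 204480.0 W


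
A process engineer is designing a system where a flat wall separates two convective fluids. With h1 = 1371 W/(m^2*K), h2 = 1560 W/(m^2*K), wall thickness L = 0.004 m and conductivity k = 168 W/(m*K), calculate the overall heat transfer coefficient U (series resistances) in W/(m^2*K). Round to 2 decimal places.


1/U = 1/h1 + L/k + 1/h2
1/U = 1/1371 + 0.004/168 + 1/1560
1/U = 0.0007293946 + 2.38095e-05 + 0.0006410256
1/U = 0.0013942297
U = 717.24 W/(m^2*K)


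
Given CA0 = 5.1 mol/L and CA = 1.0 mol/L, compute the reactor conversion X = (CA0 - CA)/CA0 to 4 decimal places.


X = (CA0 - CA) / CA0
X = (5.1 - 1.0) / 5.1
X = 4.1 / 5.1
X = 0.8039


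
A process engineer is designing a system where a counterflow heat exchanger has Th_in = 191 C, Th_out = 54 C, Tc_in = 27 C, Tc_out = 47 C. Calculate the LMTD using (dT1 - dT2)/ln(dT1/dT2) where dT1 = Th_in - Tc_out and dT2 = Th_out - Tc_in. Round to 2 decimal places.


dT1 = Th_in - Tc_out = 191 - 47 = 144
dT2 = Th_out - Tc_in = 54 - 27 = 27
LMTD = (dT1 - dT2) / ln(dT1/dT2)
LMTD = (144 - 27) / ln(144/27)
LMTD = 69.89 K


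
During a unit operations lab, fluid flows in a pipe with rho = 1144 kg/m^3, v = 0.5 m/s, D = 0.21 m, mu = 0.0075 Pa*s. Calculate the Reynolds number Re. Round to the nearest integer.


Re = rho * v * D / mu
Re = 1144 * 0.5 * 0.21 / 0.0075
Re = 120.12 / 0.0075
Re = 16016


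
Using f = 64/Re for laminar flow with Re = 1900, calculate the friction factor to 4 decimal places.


f = 64 / Re
f = 64 / 1900
f = 0.0337


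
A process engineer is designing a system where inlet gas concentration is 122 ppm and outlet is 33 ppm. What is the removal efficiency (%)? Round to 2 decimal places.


Efficiency = (G_in - G_out) / G_in * 100%
Efficiency = (122 - 33) / 122 * 100
Efficiency = 89 / 122 * 100
Efficiency = 72.95%


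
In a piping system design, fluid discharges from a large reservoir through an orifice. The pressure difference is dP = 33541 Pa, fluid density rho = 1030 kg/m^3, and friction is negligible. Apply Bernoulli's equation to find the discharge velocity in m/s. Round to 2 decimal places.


v = sqrt(2*dP/rho)
v = sqrt(2*33541/1030)
v = sqrt(65.128155)
v = 8.07 m/s


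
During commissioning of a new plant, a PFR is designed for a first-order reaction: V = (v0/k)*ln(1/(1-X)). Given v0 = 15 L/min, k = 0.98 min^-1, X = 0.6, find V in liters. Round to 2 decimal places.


V = (v0/k) * ln(1/(1-X))
V = (15/0.98) * ln(1/(1-0.6))
V = 15.306122 * ln(2.5)
V = 15.306122 * 0.916291
V = 14.02 L


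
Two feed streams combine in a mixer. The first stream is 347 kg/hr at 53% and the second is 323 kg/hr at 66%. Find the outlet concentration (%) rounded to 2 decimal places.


Mass balance on solute: F1*x1 + F2*x2 = F3*x3
F3 = F1 + F2 = 347 + 323 = 670 kg/hr
x3 = (F1*x1 + F2*x2)/F3
x3 = (347*0.53 + 323*0.66) / 670
x3 = 59.27%


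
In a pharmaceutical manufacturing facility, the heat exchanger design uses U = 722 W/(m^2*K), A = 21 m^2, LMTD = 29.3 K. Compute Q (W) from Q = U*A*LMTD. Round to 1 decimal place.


Q = U * A * LMTD
Q = 722 * 21 * 29.3
Q = 444246.6 W


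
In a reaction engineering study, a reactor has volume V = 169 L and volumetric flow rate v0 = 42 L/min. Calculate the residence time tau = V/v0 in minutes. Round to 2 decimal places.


tau = V / v0
tau = 169 / 42
tau = 4.02 min


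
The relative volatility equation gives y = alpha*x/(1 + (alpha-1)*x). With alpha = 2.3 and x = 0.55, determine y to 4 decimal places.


y = alpha*x / (1 + (alpha-1)*x)
y = 2.3*0.55 / (1 + (2.3-1)*0.55)
y = 1.265 / (1 + 0.715)
y = 1.265 / 1.715
y = 0.7376


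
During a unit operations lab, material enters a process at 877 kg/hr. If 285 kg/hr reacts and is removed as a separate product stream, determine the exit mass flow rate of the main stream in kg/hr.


Steady-state mass balance on the main outlet: F_out = F_in - F_removed
F_out = 877 - 285
F_out = 592 kg/hr


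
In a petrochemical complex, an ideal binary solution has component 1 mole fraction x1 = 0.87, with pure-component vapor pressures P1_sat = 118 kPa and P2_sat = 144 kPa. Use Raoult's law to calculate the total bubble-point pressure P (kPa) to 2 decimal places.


P = x1*P1_sat + x2*P2_sat
x2 = 1 - x1 = 1 - 0.87 = 0.13
P = 0.87*118 + 0.13*144
P = 102.66 + 18.72
P = 121.38 kPa


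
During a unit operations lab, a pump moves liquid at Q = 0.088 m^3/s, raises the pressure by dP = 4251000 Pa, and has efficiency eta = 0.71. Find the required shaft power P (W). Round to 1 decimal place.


P = Q * dP / eta
P = 0.088 * 4251000 / 0.71
P = 374088.0 / 0.71
P = 526884.5 W


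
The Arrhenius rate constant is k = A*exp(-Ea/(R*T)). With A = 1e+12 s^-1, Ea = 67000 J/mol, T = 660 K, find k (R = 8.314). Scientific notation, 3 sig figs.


k = A * exp(-Ea/(R*T))
k = 1e+12 * exp(-67000 / (8.314 * 660))
k = 1e+12 * exp(-12.210146)
k = 4.98e+06


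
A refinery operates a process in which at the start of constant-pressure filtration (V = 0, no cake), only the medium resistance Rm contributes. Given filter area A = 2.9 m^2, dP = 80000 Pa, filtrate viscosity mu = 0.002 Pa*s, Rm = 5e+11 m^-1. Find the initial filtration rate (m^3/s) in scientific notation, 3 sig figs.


rate = A * dP / (mu * Rm)
rate = 2.9 * 80000 / (0.002 * 5e+11)
rate = 232000.0 / 1.000e+09
rate = 2.32e-04 m^3/s


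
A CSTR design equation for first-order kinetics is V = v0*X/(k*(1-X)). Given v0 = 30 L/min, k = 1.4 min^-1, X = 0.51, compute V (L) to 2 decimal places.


V = v0 * X / (k * (1 - X))
V = 30 * 0.51 / (1.4 * (1 - 0.51))
V = 15.3 / (1.4 * 0.49)
V = 15.3 / 0.686
V = 22.30 L


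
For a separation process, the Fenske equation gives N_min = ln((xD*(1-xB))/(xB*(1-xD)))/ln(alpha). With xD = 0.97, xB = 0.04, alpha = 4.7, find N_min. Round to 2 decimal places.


N_min = ln((xD*(1-xB))/(xB*(1-xD))) / ln(alpha)
Numerator inside ln: 0.9312 / 0.0012 = 776.0
ln(776.0) = 6.654153
ln(alpha) = ln(4.7) = 1.547563
N_min = 6.654153 / 1.547563 = 4.30


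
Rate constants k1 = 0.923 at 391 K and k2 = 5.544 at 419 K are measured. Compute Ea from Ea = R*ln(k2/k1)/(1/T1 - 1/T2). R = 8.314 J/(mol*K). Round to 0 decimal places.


Ea = R * ln(k2/k1) / (1/T1 - 1/T2)
ln(k2/k1) = ln(5.544/0.923) = 1.7928423
1/T1 - 1/T2 = 1/391 - 1/419 = 0.000170909912
Ea = 8.314 * 1.7928423 / 0.000170909912
Ea = 87214 J/mol


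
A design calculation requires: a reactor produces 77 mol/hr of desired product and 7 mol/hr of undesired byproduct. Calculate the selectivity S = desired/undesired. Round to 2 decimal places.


S = desired product rate / undesired product rate
S = 77 / 7
S = 11.00


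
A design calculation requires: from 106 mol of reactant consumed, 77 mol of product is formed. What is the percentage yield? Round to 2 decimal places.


Yield = (moles product / moles consumed) * 100%
Yield = (77 / 106) * 100
Yield = 0.7264 * 100
Yield = 72.64%


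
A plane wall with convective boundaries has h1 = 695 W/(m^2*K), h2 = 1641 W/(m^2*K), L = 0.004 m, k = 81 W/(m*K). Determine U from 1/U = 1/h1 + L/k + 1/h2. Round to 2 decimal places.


1/U = 1/h1 + L/k + 1/h2
1/U = 1/695 + 0.004/81 + 1/1641
1/U = 0.0014388489 + 4.93827e-05 + 0.0006093845
1/U = 0.0020976161
U = 476.73 W/(m^2*K)


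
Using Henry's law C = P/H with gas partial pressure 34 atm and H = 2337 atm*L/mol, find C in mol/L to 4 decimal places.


C = P / H
C = 34 / 2337
C = 0.0145 mol/L


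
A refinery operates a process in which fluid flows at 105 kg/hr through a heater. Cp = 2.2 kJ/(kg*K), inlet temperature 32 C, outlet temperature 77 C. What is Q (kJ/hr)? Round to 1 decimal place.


Q = m_dot * Cp * (T2 - T1)
Q = 105 * 2.2 * (77 - 32)
Q = 105 * 2.2 * 45
Q = 10395.0 kJ/hr


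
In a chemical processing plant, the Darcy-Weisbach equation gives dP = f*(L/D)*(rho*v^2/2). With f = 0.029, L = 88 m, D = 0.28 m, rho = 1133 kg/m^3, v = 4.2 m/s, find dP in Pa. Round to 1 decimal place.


dP = f * (L/D) * (rho*v^2/2)
dP = 0.029 * (88/0.28) * (1133*4.2^2/2)
L/D = 314.28571429
rho*v^2/2 = 1133*17.64/2 = 9993.06
dP = 0.029 * 314.28571429 * 9993.06
dP = 91079.6 Pa


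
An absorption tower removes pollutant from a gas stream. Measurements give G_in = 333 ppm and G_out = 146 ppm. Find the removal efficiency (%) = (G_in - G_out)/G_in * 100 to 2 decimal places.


Efficiency = (G_in - G_out) / G_in * 100%
Efficiency = (333 - 146) / 333 * 100
Efficiency = 187 / 333 * 100
Efficiency = 56.16%


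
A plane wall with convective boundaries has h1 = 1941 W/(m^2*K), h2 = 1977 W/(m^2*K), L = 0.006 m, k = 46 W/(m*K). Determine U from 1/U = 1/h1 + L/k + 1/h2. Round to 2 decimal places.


1/U = 1/h1 + L/k + 1/h2
1/U = 1/1941 + 0.006/46 + 1/1977
1/U = 0.0005151984 + 0.0001304348 + 0.0005058169
1/U = 0.0011514501
U = 868.47 W/(m^2*K)


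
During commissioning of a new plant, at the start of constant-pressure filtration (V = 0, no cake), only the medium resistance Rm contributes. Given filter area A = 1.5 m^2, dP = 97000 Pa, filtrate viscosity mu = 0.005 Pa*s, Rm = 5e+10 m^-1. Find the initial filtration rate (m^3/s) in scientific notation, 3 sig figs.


rate = A * dP / (mu * Rm)
rate = 1.5 * 97000 / (0.005 * 5e+10)
rate = 145500.0 / 2.500e+08
rate = 5.82e-04 m^3/s


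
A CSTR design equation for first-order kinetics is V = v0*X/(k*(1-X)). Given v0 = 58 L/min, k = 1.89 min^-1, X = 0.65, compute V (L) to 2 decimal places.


V = v0 * X / (k * (1 - X))
V = 58 * 0.65 / (1.89 * (1 - 0.65))
V = 37.7 / (1.89 * 0.35)
V = 37.7 / 0.6615
V = 56.99 L


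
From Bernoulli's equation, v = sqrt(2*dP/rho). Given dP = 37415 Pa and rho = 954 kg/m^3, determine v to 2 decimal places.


v = sqrt(2*dP/rho)
v = sqrt(2*37415/954)
v = sqrt(78.438155)
v = 8.86 m/s


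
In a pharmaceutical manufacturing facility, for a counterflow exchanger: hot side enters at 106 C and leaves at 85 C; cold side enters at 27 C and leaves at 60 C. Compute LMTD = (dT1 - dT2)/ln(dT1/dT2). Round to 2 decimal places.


dT1 = Th_in - Tc_out = 106 - 60 = 46
dT2 = Th_out - Tc_in = 85 - 27 = 58
LMTD = (dT1 - dT2) / ln(dT1/dT2)
LMTD = (46 - 58) / ln(46/58)
LMTD = 51.77 K


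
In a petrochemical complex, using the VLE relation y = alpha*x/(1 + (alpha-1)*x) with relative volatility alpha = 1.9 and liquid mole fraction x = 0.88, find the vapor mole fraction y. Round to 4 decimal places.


y = alpha*x / (1 + (alpha-1)*x)
y = 1.9*0.88 / (1 + (1.9-1)*0.88)
y = 1.672 / (1 + 0.792)
y = 1.672 / 1.792
y = 0.9330


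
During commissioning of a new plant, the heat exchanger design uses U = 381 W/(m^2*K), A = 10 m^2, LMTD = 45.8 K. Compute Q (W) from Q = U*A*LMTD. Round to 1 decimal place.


Q = U * A * LMTD
Q = 381 * 10 * 45.8
Q = 174498.0 W


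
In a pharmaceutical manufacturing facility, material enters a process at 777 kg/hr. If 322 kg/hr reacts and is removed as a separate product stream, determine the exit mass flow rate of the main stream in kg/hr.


Steady-state mass balance on the main outlet: F_out = F_in - F_removed
F_out = 777 - 322
F_out = 455 kg/hr


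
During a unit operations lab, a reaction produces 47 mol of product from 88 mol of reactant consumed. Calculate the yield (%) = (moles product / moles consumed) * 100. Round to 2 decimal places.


Yield = (moles product / moles consumed) * 100%
Yield = (47 / 88) * 100
Yield = 0.5341 * 100
Yield = 53.41%


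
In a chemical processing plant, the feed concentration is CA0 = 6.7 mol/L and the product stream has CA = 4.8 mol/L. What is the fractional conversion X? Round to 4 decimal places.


X = (CA0 - CA) / CA0
X = (6.7 - 4.8) / 6.7
X = 1.9 / 6.7
X = 0.2836


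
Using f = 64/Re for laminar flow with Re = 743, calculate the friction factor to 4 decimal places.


f = 64 / Re
f = 64 / 743
f = 0.0861


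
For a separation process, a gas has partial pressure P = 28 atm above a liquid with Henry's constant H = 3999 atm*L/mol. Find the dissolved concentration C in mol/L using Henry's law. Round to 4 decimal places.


C = P / H
C = 28 / 3999
C = 0.0070 mol/L


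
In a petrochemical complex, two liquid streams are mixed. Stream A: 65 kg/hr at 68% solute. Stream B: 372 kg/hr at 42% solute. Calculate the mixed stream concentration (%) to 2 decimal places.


Mass balance on solute: F1*x1 + F2*x2 = F3*x3
F3 = F1 + F2 = 65 + 372 = 437 kg/hr
x3 = (F1*x1 + F2*x2)/F3
x3 = (65*0.68 + 372*0.42) / 437
x3 = 45.87%


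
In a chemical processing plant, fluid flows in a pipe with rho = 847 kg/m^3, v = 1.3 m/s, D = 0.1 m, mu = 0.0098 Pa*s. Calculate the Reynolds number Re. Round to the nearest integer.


Re = rho * v * D / mu
Re = 847 * 1.3 * 0.1 / 0.0098
Re = 110.11 / 0.0098
Re = 11236


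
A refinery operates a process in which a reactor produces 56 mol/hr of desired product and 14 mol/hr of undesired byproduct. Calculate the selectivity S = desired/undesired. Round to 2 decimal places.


S = desired product rate / undesired product rate
S = 56 / 14
S = 4.00


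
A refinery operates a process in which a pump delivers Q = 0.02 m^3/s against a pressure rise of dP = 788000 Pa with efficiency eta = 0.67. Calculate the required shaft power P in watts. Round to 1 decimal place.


P = Q * dP / eta
P = 0.02 * 788000 / 0.67
P = 15760.0 / 0.67
P = 23522.4 W


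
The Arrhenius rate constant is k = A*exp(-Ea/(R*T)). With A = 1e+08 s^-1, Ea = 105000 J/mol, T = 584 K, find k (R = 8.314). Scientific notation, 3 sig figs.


k = A * exp(-Ea/(R*T))
k = 1e+08 * exp(-105000 / (8.314 * 584))
k = 1e+08 * exp(-21.625514)
k = 4.06e-02


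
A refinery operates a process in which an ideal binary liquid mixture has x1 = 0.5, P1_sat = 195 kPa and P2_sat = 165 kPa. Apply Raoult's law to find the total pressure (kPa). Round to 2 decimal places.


P = x1*P1_sat + x2*P2_sat
x2 = 1 - x1 = 1 - 0.5 = 0.5
P = 0.5*195 + 0.5*165
P = 97.5 + 82.5
P = 180.00 kPa


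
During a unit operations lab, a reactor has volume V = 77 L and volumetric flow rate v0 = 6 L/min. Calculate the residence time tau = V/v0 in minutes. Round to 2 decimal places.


tau = V / v0
tau = 77 / 6
tau = 12.83 min


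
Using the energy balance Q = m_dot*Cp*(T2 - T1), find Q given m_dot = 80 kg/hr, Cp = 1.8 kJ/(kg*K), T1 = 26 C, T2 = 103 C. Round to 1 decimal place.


Q = m_dot * Cp * (T2 - T1)
Q = 80 * 1.8 * (103 - 26)
Q = 80 * 1.8 * 77
Q = 11088.0 kJ/hr


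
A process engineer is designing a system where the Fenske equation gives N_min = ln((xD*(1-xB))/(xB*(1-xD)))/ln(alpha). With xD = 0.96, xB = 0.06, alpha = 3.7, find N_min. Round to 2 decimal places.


N_min = ln((xD*(1-xB))/(xB*(1-xD))) / ln(alpha)
Numerator inside ln: 0.9024 / 0.0024 = 376.0
ln(376.0) = 5.929589
ln(alpha) = ln(3.7) = 1.308333
N_min = 5.929589 / 1.308333 = 4.53


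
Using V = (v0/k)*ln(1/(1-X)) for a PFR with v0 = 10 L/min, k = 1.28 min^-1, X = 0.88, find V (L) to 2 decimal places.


V = (v0/k) * ln(1/(1-X))
V = (10/1.28) * ln(1/(1-0.88))
V = 7.8125 * ln(8.333333)
V = 7.8125 * 2.120263
V = 16.56 L


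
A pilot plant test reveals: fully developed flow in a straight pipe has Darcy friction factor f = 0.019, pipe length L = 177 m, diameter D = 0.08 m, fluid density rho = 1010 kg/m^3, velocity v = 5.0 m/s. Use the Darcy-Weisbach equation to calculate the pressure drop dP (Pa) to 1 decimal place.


dP = f * (L/D) * (rho*v^2/2)
dP = 0.019 * (177/0.08) * (1010*5.0^2/2)
L/D = 2212.5
rho*v^2/2 = 1010*25.0/2 = 12625.0
dP = 0.019 * 2212.5 * 12625.0
dP = 530723.4 Pa


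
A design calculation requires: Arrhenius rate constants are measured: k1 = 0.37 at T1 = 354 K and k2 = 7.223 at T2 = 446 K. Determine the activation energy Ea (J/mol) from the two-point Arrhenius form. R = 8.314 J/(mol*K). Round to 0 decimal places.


Ea = R * ln(k2/k1) / (1/T1 - 1/T2)
ln(k2/k1) = ln(7.223/0.37) = 2.9715227
1/T1 - 1/T2 = 1/354 - 1/446 = 0.000582706291
Ea = 8.314 * 2.9715227 / 0.000582706291
Ea = 42397 J/mol


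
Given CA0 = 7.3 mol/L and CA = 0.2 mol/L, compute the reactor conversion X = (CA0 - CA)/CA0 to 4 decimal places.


X = (CA0 - CA) / CA0
X = (7.3 - 0.2) / 7.3
X = 7.1 / 7.3
X = 0.9726


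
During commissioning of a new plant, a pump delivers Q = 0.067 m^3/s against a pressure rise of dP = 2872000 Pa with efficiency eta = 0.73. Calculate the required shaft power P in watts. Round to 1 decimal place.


P = Q * dP / eta
P = 0.067 * 2872000 / 0.73
P = 192424.0 / 0.73
P = 263594.5 W


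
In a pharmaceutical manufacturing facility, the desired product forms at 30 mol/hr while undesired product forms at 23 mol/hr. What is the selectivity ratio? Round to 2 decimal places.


S = desired product rate / undesired product rate
S = 30 / 23
S = 1.30


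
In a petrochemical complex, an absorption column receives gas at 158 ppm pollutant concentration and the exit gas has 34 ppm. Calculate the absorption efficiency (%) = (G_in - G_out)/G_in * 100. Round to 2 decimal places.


Efficiency = (G_in - G_out) / G_in * 100%
Efficiency = (158 - 34) / 158 * 100
Efficiency = 124 / 158 * 100
Efficiency = 78.48%


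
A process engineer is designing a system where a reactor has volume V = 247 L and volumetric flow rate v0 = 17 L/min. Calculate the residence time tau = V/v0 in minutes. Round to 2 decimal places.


tau = V / v0
tau = 247 / 17
tau = 14.53 min


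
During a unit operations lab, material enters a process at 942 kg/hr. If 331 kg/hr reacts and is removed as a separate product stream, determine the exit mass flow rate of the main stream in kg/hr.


Steady-state mass balance on the main outlet: F_out = F_in - F_removed
F_out = 942 - 331
F_out = 611 kg/hr


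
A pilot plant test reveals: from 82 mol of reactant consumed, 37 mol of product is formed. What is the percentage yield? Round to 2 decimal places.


Yield = (moles product / moles consumed) * 100%
Yield = (37 / 82) * 100
Yield = 0.4512 * 100
Yield = 45.12%


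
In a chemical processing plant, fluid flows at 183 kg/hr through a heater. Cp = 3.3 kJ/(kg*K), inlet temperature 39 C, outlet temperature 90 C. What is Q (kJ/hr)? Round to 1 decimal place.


Q = m_dot * Cp * (T2 - T1)
Q = 183 * 3.3 * (90 - 39)
Q = 183 * 3.3 * 51
Q = 30798.9 kJ/hr


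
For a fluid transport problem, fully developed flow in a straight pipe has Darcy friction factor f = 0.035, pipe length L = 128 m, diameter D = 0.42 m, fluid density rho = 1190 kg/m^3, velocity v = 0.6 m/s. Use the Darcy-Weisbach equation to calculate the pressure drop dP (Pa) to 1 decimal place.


dP = f * (L/D) * (rho*v^2/2)
dP = 0.035 * (128/0.42) * (1190*0.6^2/2)
L/D = 304.76190476
rho*v^2/2 = 1190*0.36/2 = 214.2
dP = 0.035 * 304.76190476 * 214.2
dP = 2284.8 Pa


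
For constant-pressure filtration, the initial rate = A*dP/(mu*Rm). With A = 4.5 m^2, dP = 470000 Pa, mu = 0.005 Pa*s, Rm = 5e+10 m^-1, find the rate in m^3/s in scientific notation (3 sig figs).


rate = A * dP / (mu * Rm)
rate = 4.5 * 470000 / (0.005 * 5e+10)
rate = 2115000.0 / 2.500e+08
rate = 8.46e-03 m^3/s


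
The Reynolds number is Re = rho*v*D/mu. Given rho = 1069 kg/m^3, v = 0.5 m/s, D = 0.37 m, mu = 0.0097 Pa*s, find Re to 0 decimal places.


Re = rho * v * D / mu
Re = 1069 * 0.5 * 0.37 / 0.0097
Re = 197.765 / 0.0097
Re = 20388


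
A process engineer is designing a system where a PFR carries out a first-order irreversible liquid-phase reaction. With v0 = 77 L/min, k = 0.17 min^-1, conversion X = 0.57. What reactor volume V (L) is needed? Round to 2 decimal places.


V = (v0/k) * ln(1/(1-X))
V = (77/0.17) * ln(1/(1-0.57))
V = 452.941176 * ln(2.325581)
V = 452.941176 * 0.84397
V = 382.27 L


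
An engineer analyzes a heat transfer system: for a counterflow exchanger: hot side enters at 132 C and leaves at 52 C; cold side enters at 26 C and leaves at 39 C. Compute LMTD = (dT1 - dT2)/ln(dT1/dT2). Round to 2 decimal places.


dT1 = Th_in - Tc_out = 132 - 39 = 93
dT2 = Th_out - Tc_in = 52 - 26 = 26
LMTD = (dT1 - dT2) / ln(dT1/dT2)
LMTD = (93 - 26) / ln(93/26)
LMTD = 52.57 K


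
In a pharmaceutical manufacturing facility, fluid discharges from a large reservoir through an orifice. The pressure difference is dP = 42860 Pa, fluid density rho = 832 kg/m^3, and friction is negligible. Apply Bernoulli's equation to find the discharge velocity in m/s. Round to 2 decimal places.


v = sqrt(2*dP/rho)
v = sqrt(2*42860/832)
v = sqrt(103.028846)
v = 10.15 m/s


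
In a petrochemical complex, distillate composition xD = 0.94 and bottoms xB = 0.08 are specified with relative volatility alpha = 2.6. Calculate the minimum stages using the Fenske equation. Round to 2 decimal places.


N_min = ln((xD*(1-xB))/(xB*(1-xD))) / ln(alpha)
Numerator inside ln: 0.8648 / 0.0048 = 180.166667
ln(180.166667) = 5.193882
ln(alpha) = ln(2.6) = 0.955511
N_min = 5.193882 / 0.955511 = 5.44


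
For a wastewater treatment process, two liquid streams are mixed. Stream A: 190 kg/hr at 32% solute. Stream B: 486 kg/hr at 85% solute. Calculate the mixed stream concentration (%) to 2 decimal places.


Mass balance on solute: F1*x1 + F2*x2 = F3*x3
F3 = F1 + F2 = 190 + 486 = 676 kg/hr
x3 = (F1*x1 + F2*x2)/F3
x3 = (190*0.32 + 486*0.85) / 676
x3 = 70.10%


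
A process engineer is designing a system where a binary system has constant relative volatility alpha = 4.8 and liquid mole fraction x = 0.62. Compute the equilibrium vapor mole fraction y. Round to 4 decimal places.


y = alpha*x / (1 + (alpha-1)*x)
y = 4.8*0.62 / (1 + (4.8-1)*0.62)
y = 2.976 / (1 + 2.356)
y = 2.976 / 3.356
y = 0.8868


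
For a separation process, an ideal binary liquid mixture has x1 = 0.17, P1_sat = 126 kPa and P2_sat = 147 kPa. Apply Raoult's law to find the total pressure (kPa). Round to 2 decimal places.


P = x1*P1_sat + x2*P2_sat
x2 = 1 - x1 = 1 - 0.17 = 0.83
P = 0.17*126 + 0.83*147
P = 21.42 + 122.01
P = 143.43 kPa


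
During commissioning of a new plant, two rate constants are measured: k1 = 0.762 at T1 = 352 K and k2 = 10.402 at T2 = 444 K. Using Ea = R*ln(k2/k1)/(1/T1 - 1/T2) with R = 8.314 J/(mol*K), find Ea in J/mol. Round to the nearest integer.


Ea = R * ln(k2/k1) / (1/T1 - 1/T2)
ln(k2/k1) = ln(10.402/0.762) = 2.6138068
1/T1 - 1/T2 = 1/352 - 1/444 = 0.000588656839
Ea = 8.314 * 2.6138068 / 0.000588656839
Ea = 36917 J/mol


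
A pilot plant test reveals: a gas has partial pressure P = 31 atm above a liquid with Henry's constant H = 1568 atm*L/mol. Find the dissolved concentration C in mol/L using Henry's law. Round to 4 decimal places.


C = P / H
C = 31 / 1568
C = 0.0198 mol/L


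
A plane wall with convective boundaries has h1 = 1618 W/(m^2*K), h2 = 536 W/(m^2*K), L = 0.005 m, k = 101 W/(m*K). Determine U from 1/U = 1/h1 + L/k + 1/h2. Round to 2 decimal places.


1/U = 1/h1 + L/k + 1/h2
1/U = 1/1618 + 0.005/101 + 1/536
1/U = 0.000618047 + 4.9505e-05 + 0.0018656716
1/U = 0.0025332236
U = 394.75 W/(m^2*K)


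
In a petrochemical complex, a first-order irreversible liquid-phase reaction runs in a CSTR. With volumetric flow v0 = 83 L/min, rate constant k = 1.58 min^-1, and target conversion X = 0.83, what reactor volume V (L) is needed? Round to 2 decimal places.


V = v0 * X / (k * (1 - X))
V = 83 * 0.83 / (1.58 * (1 - 0.83))
V = 68.89 / (1.58 * 0.17)
V = 68.89 / 0.2686
V = 256.48 L


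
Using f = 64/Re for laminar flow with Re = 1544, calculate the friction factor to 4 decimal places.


f = 64 / Re
f = 64 / 1544
f = 0.0415


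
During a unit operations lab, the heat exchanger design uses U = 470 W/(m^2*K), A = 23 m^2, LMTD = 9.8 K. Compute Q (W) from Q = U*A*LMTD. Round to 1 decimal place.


Q = U * A * LMTD
Q = 470 * 23 * 9.8
Q = 105938.0 W


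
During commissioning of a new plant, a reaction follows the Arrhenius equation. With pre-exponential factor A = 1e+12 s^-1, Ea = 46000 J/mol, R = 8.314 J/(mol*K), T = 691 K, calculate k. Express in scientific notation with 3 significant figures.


k = A * exp(-Ea/(R*T))
k = 1e+12 * exp(-46000 / (8.314 * 691))
k = 1e+12 * exp(-8.006999)
k = 3.33e+08


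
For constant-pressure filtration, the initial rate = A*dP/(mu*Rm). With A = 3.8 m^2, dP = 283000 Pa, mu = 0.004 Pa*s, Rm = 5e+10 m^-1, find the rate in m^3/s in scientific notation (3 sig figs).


rate = A * dP / (mu * Rm)
rate = 3.8 * 283000 / (0.004 * 5e+10)
rate = 1075400.0 / 2.000e+08
rate = 5.38e-03 m^3/s


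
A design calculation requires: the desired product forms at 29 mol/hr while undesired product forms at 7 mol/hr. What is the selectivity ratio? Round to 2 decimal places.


S = desired product rate / undesired product rate
S = 29 / 7
S = 4.14


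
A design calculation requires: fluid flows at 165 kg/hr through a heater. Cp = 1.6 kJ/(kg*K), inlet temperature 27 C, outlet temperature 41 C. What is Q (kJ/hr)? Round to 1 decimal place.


Q = m_dot * Cp * (T2 - T1)
Q = 165 * 1.6 * (41 - 27)
Q = 165 * 1.6 * 14
Q = 3696.0 kJ/hr


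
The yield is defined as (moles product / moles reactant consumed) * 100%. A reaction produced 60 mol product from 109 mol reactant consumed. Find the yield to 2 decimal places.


Yield = (moles product / moles consumed) * 100%
Yield = (60 / 109) * 100
Yield = 0.5505 * 100
Yield = 55.05%


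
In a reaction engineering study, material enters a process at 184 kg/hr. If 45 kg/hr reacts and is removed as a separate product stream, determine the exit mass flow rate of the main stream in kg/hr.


Steady-state mass balance on the main outlet: F_out = F_in - F_removed
F_out = 184 - 45
F_out = 139 kg/hr


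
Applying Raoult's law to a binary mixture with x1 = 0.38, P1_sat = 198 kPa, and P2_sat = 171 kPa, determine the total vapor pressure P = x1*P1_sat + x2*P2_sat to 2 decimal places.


P = x1*P1_sat + x2*P2_sat
x2 = 1 - x1 = 1 - 0.38 = 0.62
P = 0.38*198 + 0.62*171
P = 75.24 + 106.02
P = 181.26 kPa


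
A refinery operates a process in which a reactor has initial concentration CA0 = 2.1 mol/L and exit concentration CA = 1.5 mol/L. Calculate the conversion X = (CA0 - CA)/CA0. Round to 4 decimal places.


X = (CA0 - CA) / CA0
X = (2.1 - 1.5) / 2.1
X = 0.6 / 2.1
X = 0.2857


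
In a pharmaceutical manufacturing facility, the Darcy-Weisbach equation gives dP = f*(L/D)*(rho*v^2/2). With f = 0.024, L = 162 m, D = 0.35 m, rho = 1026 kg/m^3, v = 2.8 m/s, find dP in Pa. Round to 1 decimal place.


dP = f * (L/D) * (rho*v^2/2)
dP = 0.024 * (162/0.35) * (1026*2.8^2/2)
L/D = 462.85714286
rho*v^2/2 = 1026*7.84/2 = 4021.92
dP = 0.024 * 462.85714286 * 4021.92
dP = 44677.8 Pa


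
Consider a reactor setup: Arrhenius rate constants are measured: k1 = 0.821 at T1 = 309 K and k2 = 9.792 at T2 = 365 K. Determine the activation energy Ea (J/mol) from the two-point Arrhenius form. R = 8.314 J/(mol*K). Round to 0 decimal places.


Ea = R * ln(k2/k1) / (1/T1 - 1/T2)
ln(k2/k1) = ln(9.792/0.821) = 2.4787979
1/T1 - 1/T2 = 1/309 - 1/365 = 0.000496519927
Ea = 8.314 * 2.4787979 / 0.000496519927
Ea = 41506 J/mol


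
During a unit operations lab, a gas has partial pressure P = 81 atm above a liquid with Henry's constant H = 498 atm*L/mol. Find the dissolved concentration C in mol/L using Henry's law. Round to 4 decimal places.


C = P / H
C = 81 / 498
C = 0.1627 mol/L


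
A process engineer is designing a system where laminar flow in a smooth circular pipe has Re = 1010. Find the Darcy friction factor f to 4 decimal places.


f = 64 / Re
f = 64 / 1010
f = 0.0634


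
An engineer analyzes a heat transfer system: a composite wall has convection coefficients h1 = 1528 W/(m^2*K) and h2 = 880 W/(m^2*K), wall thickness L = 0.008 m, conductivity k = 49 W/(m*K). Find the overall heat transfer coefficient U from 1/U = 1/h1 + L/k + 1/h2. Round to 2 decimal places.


1/U = 1/h1 + L/k + 1/h2
1/U = 1/1528 + 0.008/49 + 1/880
1/U = 0.0006544503 + 0.0001632653 + 0.0011363636
1/U = 0.0019540792
U = 511.75 W/(m^2*K)


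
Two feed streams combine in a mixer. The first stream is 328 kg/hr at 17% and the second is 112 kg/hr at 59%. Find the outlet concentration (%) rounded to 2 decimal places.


Mass balance on solute: F1*x1 + F2*x2 = F3*x3
F3 = F1 + F2 = 328 + 112 = 440 kg/hr
x3 = (F1*x1 + F2*x2)/F3
x3 = (328*0.17 + 112*0.59) / 440
x3 = 27.69%


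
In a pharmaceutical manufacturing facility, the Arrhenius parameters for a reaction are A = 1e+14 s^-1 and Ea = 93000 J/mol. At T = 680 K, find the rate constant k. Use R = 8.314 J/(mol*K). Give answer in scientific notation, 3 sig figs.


k = A * exp(-Ea/(R*T))
k = 1e+14 * exp(-93000 / (8.314 * 680))
k = 1e+14 * exp(-16.449929)
k = 7.18e+06


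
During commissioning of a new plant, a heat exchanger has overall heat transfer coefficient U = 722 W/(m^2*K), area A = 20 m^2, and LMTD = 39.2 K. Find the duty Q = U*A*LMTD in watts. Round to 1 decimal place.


Q = U * A * LMTD
Q = 722 * 20 * 39.2
Q = 566048.0 W


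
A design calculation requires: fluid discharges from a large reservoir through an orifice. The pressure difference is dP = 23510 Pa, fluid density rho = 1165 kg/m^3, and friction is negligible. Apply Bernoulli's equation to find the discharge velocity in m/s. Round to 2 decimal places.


v = sqrt(2*dP/rho)
v = sqrt(2*23510/1165)
v = sqrt(40.360515)
v = 6.35 m/s


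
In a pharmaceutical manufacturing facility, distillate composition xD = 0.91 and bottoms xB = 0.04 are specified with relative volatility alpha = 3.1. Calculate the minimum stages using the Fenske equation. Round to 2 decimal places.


N_min = ln((xD*(1-xB))/(xB*(1-xD))) / ln(alpha)
Numerator inside ln: 0.8736 / 0.0036 = 242.666667
ln(242.666667) = 5.491689
ln(alpha) = ln(3.1) = 1.131402
N_min = 5.491689 / 1.131402 = 4.85


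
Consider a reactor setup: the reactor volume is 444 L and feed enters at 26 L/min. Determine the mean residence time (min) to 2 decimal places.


tau = V / v0
tau = 444 / 26
tau = 17.08 min


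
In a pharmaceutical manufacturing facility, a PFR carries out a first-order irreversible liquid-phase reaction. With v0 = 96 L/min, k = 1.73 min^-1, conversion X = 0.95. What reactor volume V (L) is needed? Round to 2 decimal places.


V = (v0/k) * ln(1/(1-X))
V = (96/1.73) * ln(1/(1-0.95))
V = 55.491329 * ln(20.0)
V = 55.491329 * 2.995732
V = 166.24 L
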